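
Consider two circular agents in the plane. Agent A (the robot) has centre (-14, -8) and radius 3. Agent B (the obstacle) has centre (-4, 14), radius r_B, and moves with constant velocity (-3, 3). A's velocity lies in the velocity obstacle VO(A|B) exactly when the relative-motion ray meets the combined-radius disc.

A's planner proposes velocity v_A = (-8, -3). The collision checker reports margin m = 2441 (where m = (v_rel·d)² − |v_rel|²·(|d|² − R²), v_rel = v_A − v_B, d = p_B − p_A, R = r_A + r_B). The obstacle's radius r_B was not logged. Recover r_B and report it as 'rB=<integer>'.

m = 2441
d = (10, 22);  v_rel = (-5, -6),  |v_rel|² = 61
v_rel×d = (-5)·(22) − (-6)·(10) = -50
since m = R²·61 − (-50)²:  R² = (2500 + 2441) / 61 = 81
R = √81 = 9  ⇒  r_B = 9 − 3 = 6

rB=6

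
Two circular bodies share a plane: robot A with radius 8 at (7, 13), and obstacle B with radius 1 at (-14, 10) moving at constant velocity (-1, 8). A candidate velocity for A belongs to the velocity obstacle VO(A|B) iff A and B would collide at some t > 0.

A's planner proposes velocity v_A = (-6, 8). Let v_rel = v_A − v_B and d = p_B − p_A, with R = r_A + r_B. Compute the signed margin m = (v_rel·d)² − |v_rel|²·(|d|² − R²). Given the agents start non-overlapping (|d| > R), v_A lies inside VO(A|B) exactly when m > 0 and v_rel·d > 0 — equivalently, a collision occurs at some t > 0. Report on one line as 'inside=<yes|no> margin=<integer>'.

d = (-21, -3),  |d|² = 450;  R = 8+1 = 9,  c = 450−9² = 369
v_rel = (-5, 0),  |v_rel|² = 25;  v_rel·d = (-5)·(-21) + (0)·(-3) = 105
25·t² − 210·t + 369 = 0  ⇒  m = 105² − 25·369 = 1800
m = 1800 > 0,  v_rel·d = 105 > 0  ⇒  inside

inside=yes margin=1800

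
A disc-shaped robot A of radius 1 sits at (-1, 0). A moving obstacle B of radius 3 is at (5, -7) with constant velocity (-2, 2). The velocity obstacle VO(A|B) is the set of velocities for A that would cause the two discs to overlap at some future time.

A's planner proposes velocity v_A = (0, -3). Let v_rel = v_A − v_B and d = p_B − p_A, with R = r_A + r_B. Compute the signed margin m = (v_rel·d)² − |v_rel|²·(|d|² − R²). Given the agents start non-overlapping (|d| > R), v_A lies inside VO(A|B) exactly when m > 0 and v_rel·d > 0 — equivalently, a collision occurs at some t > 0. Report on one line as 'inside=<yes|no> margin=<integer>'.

d = (6, -7),  |d|² = 85;  R = 1+3 = 4,  c = 85−4² = 69
v_rel = (2, -5),  |v_rel|² = 29;  v_rel·d = (2)·(6) + (-5)·(-7) = 47
29·t² − 94·t + 69 = 0  ⇒  m = 47² − 29·69 = 208
m = 208 > 0,  v_rel·d = 47 > 0  ⇒  inside

inside=yes margin=208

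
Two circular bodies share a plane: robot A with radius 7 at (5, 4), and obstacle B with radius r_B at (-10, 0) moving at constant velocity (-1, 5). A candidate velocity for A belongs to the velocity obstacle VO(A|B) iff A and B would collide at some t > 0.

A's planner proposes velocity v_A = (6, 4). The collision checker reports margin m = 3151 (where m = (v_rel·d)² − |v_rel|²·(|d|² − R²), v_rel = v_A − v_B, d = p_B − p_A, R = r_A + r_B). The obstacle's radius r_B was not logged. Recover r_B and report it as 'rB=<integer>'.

m = 3151
d = (-15, -4);  v_rel = (7, -1),  |v_rel|² = 50
v_rel×d = (7)·(-4) − (-1)·(-15) = -43
since m = R²·50 − (-43)²:  R² = (1849 + 3151) / 50 = 100
R = √100 = 10  ⇒  r_B = 10 − 7 = 3

rB=3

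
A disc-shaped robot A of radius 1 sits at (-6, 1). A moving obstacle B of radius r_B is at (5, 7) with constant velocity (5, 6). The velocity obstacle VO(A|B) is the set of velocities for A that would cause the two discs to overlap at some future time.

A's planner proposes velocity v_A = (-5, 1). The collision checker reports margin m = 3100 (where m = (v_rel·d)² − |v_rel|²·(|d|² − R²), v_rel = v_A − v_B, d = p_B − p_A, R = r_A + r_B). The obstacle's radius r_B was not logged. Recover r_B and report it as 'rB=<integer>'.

m = 3100
d = (11, 6);  v_rel = (-10, -5),  |v_rel|² = 125
v_rel×d = (-10)·(6) − (-5)·(11) = -5
since m = R²·125 − (-5)²:  R² = (25 + 3100) / 125 = 25
R = √25 = 5  ⇒  r_B = 5 − 1 = 4

rB=4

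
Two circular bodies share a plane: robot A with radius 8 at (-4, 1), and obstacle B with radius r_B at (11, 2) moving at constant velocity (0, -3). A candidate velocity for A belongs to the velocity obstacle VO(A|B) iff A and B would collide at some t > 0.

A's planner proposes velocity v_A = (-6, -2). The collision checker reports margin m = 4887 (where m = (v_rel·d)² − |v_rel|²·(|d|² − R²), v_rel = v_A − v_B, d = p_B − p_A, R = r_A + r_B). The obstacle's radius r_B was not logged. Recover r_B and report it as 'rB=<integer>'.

m = 4887
d = (15, 1);  v_rel = (-6, 1),  |v_rel|² = 37
v_rel×d = (-6)·(1) − (1)·(15) = -21
since m = R²·37 − (-21)²:  R² = (441 + 4887) / 37 = 144
R = √144 = 12  ⇒  r_B = 12 − 8 = 4

rB=4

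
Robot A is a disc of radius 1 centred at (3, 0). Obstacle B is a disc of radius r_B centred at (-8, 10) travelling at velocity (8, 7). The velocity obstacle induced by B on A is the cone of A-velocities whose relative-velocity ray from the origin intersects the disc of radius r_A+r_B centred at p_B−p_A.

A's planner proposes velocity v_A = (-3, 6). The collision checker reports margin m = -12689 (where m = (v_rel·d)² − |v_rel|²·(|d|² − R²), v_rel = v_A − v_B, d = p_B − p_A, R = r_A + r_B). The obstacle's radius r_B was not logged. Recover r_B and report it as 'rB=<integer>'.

m = -12689
d = (-11, 10);  v_rel = (-11, -1),  |v_rel|² = 122
v_rel×d = (-11)·(10) − (-1)·(-11) = -121
since m = R²·122 − (-121)²:  R² = (14641 + -12689) / 122 = 16
R = √16 = 4  ⇒  r_B = 4 − 1 = 3

rB=3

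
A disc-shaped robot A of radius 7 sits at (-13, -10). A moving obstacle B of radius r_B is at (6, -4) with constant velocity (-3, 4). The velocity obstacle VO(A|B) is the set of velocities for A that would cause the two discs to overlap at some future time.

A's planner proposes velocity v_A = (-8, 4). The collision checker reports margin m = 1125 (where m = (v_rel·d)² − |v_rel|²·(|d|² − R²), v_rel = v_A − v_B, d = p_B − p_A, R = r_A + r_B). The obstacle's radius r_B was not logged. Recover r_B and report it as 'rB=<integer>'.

m = 1125
d = (19, 6);  v_rel = (-5, 0),  |v_rel|² = 25
v_rel×d = (-5)·(6) − (0)·(19) = -30
since m = R²·25 − (-30)²:  R² = (900 + 1125) / 25 = 81
R = √81 = 9  ⇒  r_B = 9 − 7 = 2

rB=2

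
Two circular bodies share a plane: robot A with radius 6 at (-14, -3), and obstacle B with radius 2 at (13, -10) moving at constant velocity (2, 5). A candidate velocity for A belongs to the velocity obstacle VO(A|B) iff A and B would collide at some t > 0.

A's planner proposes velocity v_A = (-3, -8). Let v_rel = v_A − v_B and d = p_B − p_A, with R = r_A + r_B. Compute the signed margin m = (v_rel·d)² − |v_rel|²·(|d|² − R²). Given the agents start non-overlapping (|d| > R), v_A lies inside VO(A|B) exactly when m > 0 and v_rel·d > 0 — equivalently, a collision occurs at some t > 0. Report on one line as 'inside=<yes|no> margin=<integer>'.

d = (27, -7),  |d|² = 778;  R = 6+2 = 8,  c = 778−8² = 714
v_rel = (-5, -13),  |v_rel|² = 194;  v_rel·d = (-5)·(27) + (-13)·(-7) = -44
194·t² + 88·t + 714 = 0  ⇒  m = (-44)² − 194·714 = -136580
m = -136580 < 0,  v_rel·d = -44 < 0  ⇒  outside

inside=no margin=-136580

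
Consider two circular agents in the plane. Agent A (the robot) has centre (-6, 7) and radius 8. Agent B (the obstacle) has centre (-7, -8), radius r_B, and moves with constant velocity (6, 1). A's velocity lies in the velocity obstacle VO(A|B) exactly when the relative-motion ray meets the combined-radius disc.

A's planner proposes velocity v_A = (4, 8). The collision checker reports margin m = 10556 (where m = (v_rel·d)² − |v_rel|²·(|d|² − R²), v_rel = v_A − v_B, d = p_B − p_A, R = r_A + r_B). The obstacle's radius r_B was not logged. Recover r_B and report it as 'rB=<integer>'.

m = 10556
d = (-1, -15);  v_rel = (-2, 7),  |v_rel|² = 53
v_rel×d = (-2)·(-15) − (7)·(-1) = 37
since m = R²·53 − 37²:  R² = (1369 + 10556) / 53 = 225
R = √225 = 15  ⇒  r_B = 15 − 8 = 7

rB=7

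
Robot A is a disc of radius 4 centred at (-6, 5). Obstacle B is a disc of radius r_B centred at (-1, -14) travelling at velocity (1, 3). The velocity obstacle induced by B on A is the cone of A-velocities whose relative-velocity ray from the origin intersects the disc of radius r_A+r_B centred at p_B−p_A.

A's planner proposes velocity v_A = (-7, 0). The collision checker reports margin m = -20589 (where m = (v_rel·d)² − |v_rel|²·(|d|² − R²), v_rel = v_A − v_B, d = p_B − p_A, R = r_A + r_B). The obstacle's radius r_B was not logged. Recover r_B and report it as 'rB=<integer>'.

m = -20589
d = (5, -19);  v_rel = (-8, -3),  |v_rel|² = 73
v_rel×d = (-8)·(-19) − (-3)·(5) = 167
since m = R²·73 − 167²:  R² = (27889 + -20589) / 73 = 100
R = √100 = 10  ⇒  r_B = 10 − 4 = 6

rB=6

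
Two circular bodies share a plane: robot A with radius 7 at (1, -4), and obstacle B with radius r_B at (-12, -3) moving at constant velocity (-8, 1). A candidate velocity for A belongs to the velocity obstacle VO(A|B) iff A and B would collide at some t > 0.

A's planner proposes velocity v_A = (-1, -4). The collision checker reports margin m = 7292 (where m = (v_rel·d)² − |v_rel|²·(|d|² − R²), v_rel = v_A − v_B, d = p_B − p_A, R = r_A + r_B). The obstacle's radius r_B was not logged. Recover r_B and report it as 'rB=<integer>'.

m = 7292
d = (-13, 1);  v_rel = (7, -5),  |v_rel|² = 74
v_rel×d = (7)·(1) − (-5)·(-13) = -58
since m = R²·74 − (-58)²:  R² = (3364 + 7292) / 74 = 144
R = √144 = 12  ⇒  r_B = 12 − 7 = 5

rB=5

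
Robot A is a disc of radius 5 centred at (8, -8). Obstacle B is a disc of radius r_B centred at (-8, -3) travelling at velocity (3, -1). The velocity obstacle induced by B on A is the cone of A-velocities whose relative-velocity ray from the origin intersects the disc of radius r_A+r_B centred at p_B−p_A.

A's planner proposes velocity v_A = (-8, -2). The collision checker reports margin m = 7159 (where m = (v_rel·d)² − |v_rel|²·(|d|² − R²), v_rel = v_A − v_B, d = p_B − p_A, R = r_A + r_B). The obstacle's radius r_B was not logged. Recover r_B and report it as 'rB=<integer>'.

m = 7159
d = (-16, 5);  v_rel = (-11, -1),  |v_rel|² = 122
v_rel×d = (-11)·(5) − (-1)·(-16) = -71
since m = R²·122 − (-71)²:  R² = (5041 + 7159) / 122 = 100
R = √100 = 10  ⇒  r_B = 10 − 5 = 5

rB=5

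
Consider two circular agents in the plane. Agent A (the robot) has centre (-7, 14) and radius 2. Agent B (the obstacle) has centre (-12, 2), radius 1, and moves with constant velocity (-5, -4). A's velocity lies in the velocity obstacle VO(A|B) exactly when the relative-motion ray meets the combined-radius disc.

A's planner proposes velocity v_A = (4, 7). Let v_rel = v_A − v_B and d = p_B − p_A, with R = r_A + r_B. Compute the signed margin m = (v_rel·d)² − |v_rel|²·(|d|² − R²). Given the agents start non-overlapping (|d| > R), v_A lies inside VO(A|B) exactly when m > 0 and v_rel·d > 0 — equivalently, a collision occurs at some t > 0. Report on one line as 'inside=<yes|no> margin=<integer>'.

d = (-5, -12),  |d|² = 169;  R = 2+1 = 3,  c = 169−3² = 160
v_rel = (9, 11),  |v_rel|² = 202;  v_rel·d = (9)·(-5) + (11)·(-12) = -177
202·t² + 354·t + 160 = 0  ⇒  m = (-177)² − 202·160 = -991
m = -991 < 0,  v_rel·d = -177 < 0  ⇒  outside

inside=no margin=-991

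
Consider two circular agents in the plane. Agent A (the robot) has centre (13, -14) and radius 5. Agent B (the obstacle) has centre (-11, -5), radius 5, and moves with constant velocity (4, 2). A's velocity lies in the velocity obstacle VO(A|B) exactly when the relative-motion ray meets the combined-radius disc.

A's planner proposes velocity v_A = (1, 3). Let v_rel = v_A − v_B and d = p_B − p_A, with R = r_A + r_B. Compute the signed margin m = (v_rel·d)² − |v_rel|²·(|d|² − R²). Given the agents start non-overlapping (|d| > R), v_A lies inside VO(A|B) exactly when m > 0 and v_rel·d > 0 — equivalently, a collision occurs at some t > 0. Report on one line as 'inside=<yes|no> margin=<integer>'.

d = (-24, 9),  |d|² = 657;  R = 5+5 = 10,  c = 657−10² = 557
v_rel = (-3, 1),  |v_rel|² = 10;  v_rel·d = (-3)·(-24) + (1)·(9) = 81
10·t² − 162·t + 557 = 0  ⇒  m = 81² − 10·557 = 991
m = 991 > 0,  v_rel·d = 81 > 0  ⇒  inside

inside=yes margin=991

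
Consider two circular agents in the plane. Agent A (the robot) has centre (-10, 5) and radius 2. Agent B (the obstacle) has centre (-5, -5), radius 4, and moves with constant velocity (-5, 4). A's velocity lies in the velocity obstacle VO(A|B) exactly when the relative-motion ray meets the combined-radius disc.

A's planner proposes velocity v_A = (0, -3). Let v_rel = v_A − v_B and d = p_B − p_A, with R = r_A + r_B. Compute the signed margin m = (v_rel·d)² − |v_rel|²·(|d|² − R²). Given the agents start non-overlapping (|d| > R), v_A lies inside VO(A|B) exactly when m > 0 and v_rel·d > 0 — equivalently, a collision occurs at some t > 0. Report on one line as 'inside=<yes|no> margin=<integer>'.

d = (5, -10),  |d|² = 125;  R = 2+4 = 6,  c = 125−6² = 89
v_rel = (5, -7),  |v_rel|² = 74;  v_rel·d = (5)·(5) + (-7)·(-10) = 95
74·t² − 190·t + 89 = 0  ⇒  m = 95² − 74·89 = 2439
m = 2439 > 0,  v_rel·d = 95 > 0  ⇒  inside

inside=yes margin=2439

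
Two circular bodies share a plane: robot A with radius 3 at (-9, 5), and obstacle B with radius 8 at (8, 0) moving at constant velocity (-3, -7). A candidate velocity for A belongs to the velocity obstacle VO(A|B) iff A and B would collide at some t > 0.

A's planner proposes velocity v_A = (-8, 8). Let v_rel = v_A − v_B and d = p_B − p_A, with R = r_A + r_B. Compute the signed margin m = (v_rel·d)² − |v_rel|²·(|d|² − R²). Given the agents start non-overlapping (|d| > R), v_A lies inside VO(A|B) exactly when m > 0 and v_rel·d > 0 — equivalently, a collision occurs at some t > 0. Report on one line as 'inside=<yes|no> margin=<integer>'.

d = (17, -5),  |d|² = 314;  R = 3+8 = 11,  c = 314−11² = 193
v_rel = (-5, 15),  |v_rel|² = 250;  v_rel·d = (-5)·(17) + (15)·(-5) = -160
250·t² + 320·t + 193 = 0  ⇒  m = (-160)² − 250·193 = -22650
m = -22650 < 0,  v_rel·d = -160 < 0  ⇒  outside

inside=no margin=-22650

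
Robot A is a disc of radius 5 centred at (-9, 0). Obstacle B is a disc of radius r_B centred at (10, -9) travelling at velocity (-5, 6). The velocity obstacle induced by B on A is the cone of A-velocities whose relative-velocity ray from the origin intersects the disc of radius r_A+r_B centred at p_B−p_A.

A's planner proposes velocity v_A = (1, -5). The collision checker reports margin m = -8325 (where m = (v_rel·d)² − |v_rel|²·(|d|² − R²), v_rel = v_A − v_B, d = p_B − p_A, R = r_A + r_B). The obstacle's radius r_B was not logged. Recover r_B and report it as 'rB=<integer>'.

m = -8325
d = (19, -9);  v_rel = (6, -11),  |v_rel|² = 157
v_rel×d = (6)·(-9) − (-11)·(19) = 155
since m = R²·157 − 155²:  R² = (24025 + -8325) / 157 = 100
R = √100 = 10  ⇒  r_B = 10 − 5 = 5

rB=5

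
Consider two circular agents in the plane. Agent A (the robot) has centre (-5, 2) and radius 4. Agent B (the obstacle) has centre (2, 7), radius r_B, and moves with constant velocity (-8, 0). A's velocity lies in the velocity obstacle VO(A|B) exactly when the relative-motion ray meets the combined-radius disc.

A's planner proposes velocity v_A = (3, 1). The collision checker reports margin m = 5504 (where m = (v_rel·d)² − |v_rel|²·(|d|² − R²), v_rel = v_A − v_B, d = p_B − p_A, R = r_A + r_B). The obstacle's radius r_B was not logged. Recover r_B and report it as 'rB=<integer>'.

m = 5504
d = (7, 5);  v_rel = (11, 1),  |v_rel|² = 122
v_rel×d = (11)·(5) − (1)·(7) = 48
since m = R²·122 − 48²:  R² = (2304 + 5504) / 122 = 64
R = √64 = 8  ⇒  r_B = 8 − 4 = 4

rB=4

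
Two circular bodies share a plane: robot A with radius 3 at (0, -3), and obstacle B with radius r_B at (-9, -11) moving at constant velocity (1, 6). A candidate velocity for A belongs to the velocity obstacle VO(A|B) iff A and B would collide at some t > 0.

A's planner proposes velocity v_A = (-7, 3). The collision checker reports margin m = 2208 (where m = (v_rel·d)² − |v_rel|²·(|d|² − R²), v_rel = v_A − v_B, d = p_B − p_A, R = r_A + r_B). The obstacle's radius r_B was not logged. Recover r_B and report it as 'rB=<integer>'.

m = 2208
d = (-9, -8);  v_rel = (-8, -3),  |v_rel|² = 73
v_rel×d = (-8)·(-8) − (-3)·(-9) = 37
since m = R²·73 − 37²:  R² = (1369 + 2208) / 73 = 49
R = √49 = 7  ⇒  r_B = 7 − 3 = 4

rB=4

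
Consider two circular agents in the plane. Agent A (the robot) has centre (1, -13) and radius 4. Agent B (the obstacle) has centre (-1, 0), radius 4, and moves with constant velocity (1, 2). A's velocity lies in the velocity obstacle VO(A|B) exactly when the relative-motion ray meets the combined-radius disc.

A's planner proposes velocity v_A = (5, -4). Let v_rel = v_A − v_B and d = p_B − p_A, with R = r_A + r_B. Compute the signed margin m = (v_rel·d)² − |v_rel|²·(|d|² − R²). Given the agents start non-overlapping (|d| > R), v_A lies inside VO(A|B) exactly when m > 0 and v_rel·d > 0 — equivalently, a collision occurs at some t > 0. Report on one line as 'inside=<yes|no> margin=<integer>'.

d = (-2, 13),  |d|² = 173;  R = 4+4 = 8,  c = 173−8² = 109
v_rel = (4, -6),  |v_rel|² = 52;  v_rel·d = (4)·(-2) + (-6)·(13) = -86
52·t² + 172·t + 109 = 0  ⇒  m = (-86)² − 52·109 = 1728
m = 1728 > 0,  v_rel·d = -86 < 0  ⇒  outside

inside=no margin=1728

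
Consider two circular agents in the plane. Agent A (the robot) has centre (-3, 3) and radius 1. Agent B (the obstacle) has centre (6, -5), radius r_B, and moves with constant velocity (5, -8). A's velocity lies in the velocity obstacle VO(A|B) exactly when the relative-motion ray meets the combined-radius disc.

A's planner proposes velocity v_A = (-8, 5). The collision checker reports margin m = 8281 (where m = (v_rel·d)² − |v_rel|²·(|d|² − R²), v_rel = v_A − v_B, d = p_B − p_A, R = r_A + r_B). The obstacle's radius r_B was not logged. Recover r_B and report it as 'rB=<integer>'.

m = 8281
d = (9, -8);  v_rel = (-13, 13),  |v_rel|² = 338
v_rel×d = (-13)·(-8) − (13)·(9) = -13
since m = R²·338 − (-13)²:  R² = (169 + 8281) / 338 = 25
R = √25 = 5  ⇒  r_B = 5 − 1 = 4

rB=4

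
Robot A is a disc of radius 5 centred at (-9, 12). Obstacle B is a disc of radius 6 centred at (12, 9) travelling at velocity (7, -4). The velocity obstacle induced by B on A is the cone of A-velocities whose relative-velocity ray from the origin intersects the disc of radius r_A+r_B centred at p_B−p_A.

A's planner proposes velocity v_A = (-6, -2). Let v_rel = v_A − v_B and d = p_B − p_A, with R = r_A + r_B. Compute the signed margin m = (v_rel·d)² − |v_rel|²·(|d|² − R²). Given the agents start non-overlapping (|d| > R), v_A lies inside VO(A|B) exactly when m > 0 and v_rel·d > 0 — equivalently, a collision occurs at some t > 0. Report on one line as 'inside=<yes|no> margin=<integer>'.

d = (21, -3),  |d|² = 450;  R = 5+6 = 11,  c = 450−11² = 329
v_rel = (-13, 2),  |v_rel|² = 173;  v_rel·d = (-13)·(21) + (2)·(-3) = -279
173·t² + 558·t + 329 = 0  ⇒  m = (-279)² − 173·329 = 20924
m = 20924 > 0,  v_rel·d = -279 < 0  ⇒  outside

inside=no margin=20924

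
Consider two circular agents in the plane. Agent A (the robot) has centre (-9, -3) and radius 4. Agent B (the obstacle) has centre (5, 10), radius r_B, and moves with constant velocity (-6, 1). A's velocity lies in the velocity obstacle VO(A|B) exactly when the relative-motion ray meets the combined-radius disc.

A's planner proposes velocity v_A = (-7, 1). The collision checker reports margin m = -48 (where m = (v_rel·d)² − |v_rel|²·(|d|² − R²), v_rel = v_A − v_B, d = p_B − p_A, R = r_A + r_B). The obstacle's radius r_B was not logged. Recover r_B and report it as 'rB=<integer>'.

m = -48
d = (14, 13);  v_rel = (-1, 0),  |v_rel|² = 1
v_rel×d = (-1)·(13) − (0)·(14) = -13
since m = R²·1 − (-13)²:  R² = (169 + -48) / 1 = 121
R = √121 = 11  ⇒  r_B = 11 − 4 = 7

rB=7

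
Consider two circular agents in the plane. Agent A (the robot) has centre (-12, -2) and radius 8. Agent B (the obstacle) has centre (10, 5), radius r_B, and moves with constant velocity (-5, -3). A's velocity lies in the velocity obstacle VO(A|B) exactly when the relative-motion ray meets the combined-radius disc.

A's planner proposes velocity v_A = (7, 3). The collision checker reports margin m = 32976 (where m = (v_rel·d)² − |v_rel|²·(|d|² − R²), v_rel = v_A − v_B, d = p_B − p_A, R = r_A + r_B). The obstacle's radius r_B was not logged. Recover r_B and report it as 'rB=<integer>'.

m = 32976
d = (22, 7);  v_rel = (12, 6),  |v_rel|² = 180
v_rel×d = (12)·(7) − (6)·(22) = -48
since m = R²·180 − (-48)²:  R² = (2304 + 32976) / 180 = 196
R = √196 = 14  ⇒  r_B = 14 − 8 = 6

rB=6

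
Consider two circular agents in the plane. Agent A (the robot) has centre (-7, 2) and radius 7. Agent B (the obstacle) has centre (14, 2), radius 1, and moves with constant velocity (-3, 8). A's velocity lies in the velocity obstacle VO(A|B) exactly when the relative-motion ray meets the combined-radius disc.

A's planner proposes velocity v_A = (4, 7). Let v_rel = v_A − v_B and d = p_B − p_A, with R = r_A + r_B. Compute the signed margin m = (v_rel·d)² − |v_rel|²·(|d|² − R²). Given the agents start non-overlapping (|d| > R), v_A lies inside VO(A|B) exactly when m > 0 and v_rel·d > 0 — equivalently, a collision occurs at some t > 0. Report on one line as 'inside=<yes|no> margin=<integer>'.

d = (21, 0),  |d|² = 441;  R = 7+1 = 8,  c = 441−8² = 377
v_rel = (7, -1),  |v_rel|² = 50;  v_rel·d = (7)·(21) + (-1)·(0) = 147
50·t² − 294·t + 377 = 0  ⇒  m = 147² − 50·377 = 2759
m = 2759 > 0,  v_rel·d = 147 > 0  ⇒  inside

inside=yes margin=2759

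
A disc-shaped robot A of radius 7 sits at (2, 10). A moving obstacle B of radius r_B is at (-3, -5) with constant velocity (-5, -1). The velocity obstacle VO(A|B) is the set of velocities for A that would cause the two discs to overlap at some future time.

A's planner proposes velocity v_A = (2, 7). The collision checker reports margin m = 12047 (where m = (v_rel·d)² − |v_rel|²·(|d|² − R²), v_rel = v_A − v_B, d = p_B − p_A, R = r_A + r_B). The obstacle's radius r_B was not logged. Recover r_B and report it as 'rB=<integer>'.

m = 12047
d = (-5, -15);  v_rel = (7, 8),  |v_rel|² = 113
v_rel×d = (7)·(-15) − (8)·(-5) = -65
since m = R²·113 − (-65)²:  R² = (4225 + 12047) / 113 = 144
R = √144 = 12  ⇒  r_B = 12 − 7 = 5

rB=5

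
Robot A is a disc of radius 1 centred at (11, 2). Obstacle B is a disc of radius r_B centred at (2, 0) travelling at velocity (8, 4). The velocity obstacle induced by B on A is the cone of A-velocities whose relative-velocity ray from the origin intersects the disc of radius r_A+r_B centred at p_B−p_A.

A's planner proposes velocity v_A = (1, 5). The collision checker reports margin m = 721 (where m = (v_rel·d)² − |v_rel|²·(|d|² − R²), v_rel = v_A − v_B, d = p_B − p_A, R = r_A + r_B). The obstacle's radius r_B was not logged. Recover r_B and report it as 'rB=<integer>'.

m = 721
d = (-9, -2);  v_rel = (-7, 1),  |v_rel|² = 50
v_rel×d = (-7)·(-2) − (1)·(-9) = 23
since m = R²·50 − 23²:  R² = (529 + 721) / 50 = 25
R = √25 = 5  ⇒  r_B = 5 − 1 = 4

rB=4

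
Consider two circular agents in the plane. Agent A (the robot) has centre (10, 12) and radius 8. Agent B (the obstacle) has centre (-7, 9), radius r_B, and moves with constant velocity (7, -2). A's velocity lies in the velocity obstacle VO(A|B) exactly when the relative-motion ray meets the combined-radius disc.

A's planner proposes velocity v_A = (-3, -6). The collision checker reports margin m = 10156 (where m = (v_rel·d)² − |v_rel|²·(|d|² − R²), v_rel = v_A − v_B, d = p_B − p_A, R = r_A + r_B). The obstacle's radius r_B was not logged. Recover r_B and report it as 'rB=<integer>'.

m = 10156
d = (-17, -3);  v_rel = (-10, -4),  |v_rel|² = 116
v_rel×d = (-10)·(-3) − (-4)·(-17) = -38
since m = R²·116 − (-38)²:  R² = (1444 + 10156) / 116 = 100
R = √100 = 10  ⇒  r_B = 10 − 8 = 2

rB=2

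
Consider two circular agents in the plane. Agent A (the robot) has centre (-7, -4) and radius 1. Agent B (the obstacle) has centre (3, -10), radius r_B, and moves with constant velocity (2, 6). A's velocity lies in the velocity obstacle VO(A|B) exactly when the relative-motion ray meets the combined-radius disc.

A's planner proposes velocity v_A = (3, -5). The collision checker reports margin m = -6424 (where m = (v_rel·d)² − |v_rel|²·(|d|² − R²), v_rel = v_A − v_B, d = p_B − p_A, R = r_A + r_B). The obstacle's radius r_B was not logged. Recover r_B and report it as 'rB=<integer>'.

m = -6424
d = (10, -6);  v_rel = (1, -11),  |v_rel|² = 122
v_rel×d = (1)·(-6) − (-11)·(10) = 104
since m = R²·122 − 104²:  R² = (10816 + -6424) / 122 = 36
R = √36 = 6  ⇒  r_B = 6 − 1 = 5

rB=5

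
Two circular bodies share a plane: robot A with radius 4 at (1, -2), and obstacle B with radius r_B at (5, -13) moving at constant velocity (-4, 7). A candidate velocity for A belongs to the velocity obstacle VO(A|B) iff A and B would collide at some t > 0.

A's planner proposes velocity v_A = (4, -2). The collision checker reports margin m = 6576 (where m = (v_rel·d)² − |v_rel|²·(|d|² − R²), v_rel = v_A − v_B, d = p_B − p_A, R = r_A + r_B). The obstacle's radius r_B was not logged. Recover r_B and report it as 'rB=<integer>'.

m = 6576
d = (4, -11);  v_rel = (8, -9),  |v_rel|² = 145
v_rel×d = (8)·(-11) − (-9)·(4) = -52
since m = R²·145 − (-52)²:  R² = (2704 + 6576) / 145 = 64
R = √64 = 8  ⇒  r_B = 8 − 4 = 4

rB=4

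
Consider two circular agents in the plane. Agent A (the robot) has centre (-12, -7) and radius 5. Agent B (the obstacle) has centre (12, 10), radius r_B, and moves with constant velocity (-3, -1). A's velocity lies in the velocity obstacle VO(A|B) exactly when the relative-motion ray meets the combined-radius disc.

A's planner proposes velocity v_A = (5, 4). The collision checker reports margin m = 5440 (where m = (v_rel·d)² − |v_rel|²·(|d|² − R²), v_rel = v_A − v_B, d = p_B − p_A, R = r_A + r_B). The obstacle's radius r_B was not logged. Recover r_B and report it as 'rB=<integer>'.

m = 5440
d = (24, 17);  v_rel = (8, 5),  |v_rel|² = 89
v_rel×d = (8)·(17) − (5)·(24) = 16
since m = R²·89 − 16²:  R² = (256 + 5440) / 89 = 64
R = √64 = 8  ⇒  r_B = 8 − 5 = 3

rB=3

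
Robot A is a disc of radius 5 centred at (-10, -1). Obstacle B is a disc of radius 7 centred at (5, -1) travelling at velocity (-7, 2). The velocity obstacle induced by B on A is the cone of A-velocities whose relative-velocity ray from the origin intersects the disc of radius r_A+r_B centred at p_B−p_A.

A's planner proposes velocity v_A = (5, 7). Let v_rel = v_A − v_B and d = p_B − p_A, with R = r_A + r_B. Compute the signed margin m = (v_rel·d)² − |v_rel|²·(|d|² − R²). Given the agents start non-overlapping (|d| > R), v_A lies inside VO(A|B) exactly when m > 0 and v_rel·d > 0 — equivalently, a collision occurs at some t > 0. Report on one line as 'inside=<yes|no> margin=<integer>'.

d = (15, 0),  |d|² = 225;  R = 5+7 = 12,  c = 225−12² = 81
v_rel = (12, 5),  |v_rel|² = 169;  v_rel·d = (12)·(15) + (5)·(0) = 180
169·t² − 360·t + 81 = 0  ⇒  m = 180² − 169·81 = 18711
m = 18711 > 0,  v_rel·d = 180 > 0  ⇒  inside

inside=yes margin=18711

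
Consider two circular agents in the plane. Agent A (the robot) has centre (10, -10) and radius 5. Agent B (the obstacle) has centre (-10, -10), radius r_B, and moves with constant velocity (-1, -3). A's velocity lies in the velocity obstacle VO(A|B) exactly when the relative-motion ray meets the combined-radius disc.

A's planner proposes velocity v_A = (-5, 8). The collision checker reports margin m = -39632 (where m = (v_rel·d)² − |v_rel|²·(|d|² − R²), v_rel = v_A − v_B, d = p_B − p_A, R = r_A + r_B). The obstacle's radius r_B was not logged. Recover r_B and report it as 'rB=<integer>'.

m = -39632
d = (-20, 0);  v_rel = (-4, 11),  |v_rel|² = 137
v_rel×d = (-4)·(0) − (11)·(-20) = 220
since m = R²·137 − 220²:  R² = (48400 + -39632) / 137 = 64
R = √64 = 8  ⇒  r_B = 8 − 5 = 3

rB=3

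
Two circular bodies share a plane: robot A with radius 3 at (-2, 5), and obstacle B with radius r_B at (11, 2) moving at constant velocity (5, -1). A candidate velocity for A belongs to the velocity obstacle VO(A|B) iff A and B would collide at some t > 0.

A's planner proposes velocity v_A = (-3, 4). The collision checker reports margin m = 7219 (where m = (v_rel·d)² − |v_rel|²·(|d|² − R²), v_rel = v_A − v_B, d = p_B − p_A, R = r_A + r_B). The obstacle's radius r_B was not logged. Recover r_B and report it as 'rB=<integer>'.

m = 7219
d = (13, -3);  v_rel = (-8, 5),  |v_rel|² = 89
v_rel×d = (-8)·(-3) − (5)·(13) = -41
since m = R²·89 − (-41)²:  R² = (1681 + 7219) / 89 = 100
R = √100 = 10  ⇒  r_B = 10 − 3 = 7

rB=7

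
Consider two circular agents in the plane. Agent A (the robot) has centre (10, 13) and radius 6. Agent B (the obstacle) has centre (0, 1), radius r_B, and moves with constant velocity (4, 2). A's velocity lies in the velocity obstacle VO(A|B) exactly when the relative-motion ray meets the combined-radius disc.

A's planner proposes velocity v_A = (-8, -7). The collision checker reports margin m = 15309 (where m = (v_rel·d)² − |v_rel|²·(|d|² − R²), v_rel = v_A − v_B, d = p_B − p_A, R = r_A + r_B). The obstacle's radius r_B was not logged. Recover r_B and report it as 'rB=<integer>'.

m = 15309
d = (-10, -12);  v_rel = (-12, -9),  |v_rel|² = 225
v_rel×d = (-12)·(-12) − (-9)·(-10) = 54
since m = R²·225 − 54²:  R² = (2916 + 15309) / 225 = 81
R = √81 = 9  ⇒  r_B = 9 − 6 = 3

rB=3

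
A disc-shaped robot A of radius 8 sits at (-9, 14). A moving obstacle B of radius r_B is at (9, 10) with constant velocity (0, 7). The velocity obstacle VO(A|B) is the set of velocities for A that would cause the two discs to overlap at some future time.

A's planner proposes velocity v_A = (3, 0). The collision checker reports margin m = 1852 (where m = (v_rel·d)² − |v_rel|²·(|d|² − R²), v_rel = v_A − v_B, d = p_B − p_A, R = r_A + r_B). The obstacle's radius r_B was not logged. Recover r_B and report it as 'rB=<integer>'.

m = 1852
d = (18, -4);  v_rel = (3, -7),  |v_rel|² = 58
v_rel×d = (3)·(-4) − (-7)·(18) = 114
since m = R²·58 − 114²:  R² = (12996 + 1852) / 58 = 256
R = √256 = 16  ⇒  r_B = 16 − 8 = 8

rB=8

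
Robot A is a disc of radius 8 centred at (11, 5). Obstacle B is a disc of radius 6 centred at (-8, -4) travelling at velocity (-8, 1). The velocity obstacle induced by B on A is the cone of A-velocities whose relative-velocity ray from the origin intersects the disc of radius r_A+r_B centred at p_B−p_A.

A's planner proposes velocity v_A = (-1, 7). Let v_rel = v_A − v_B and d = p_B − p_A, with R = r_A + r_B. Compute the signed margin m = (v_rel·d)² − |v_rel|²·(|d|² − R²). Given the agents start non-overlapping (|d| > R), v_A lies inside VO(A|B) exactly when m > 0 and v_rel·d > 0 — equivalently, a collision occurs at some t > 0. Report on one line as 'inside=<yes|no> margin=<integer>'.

d = (-19, -9),  |d|² = 442;  R = 8+6 = 14,  c = 442−14² = 246
v_rel = (7, 6),  |v_rel|² = 85;  v_rel·d = (7)·(-19) + (6)·(-9) = -187
85·t² + 374·t + 246 = 0  ⇒  m = (-187)² − 85·246 = 14059
m = 14059 > 0,  v_rel·d = -187 < 0  ⇒  outside

inside=no margin=14059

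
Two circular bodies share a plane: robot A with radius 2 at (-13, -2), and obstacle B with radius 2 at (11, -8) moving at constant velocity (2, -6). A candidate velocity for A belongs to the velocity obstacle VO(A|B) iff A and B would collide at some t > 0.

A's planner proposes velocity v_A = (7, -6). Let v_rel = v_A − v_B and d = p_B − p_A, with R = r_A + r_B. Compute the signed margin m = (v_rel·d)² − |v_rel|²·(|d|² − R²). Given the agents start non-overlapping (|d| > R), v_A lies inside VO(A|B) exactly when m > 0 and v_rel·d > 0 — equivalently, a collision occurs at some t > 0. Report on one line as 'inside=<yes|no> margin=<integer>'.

d = (24, -6),  |d|² = 612;  R = 2+2 = 4,  c = 612−4² = 596
v_rel = (5, 0),  |v_rel|² = 25;  v_rel·d = (5)·(24) + (0)·(-6) = 120
25·t² − 240·t + 596 = 0  ⇒  m = 120² − 25·596 = -500
m = -500 < 0,  v_rel·d = 120 > 0  ⇒  outside

inside=no margin=-500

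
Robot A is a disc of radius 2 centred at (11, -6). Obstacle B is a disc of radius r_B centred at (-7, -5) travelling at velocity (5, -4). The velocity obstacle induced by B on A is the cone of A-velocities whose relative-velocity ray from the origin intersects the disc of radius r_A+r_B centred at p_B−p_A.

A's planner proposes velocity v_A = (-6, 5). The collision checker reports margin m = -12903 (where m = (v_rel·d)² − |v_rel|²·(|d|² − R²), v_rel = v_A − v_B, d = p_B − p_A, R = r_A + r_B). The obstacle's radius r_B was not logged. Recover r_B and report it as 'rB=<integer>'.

m = -12903
d = (-18, 1);  v_rel = (-11, 9),  |v_rel|² = 202
v_rel×d = (-11)·(1) − (9)·(-18) = 151
since m = R²·202 − 151²:  R² = (22801 + -12903) / 202 = 49
R = √49 = 7  ⇒  r_B = 7 − 2 = 5

rB=5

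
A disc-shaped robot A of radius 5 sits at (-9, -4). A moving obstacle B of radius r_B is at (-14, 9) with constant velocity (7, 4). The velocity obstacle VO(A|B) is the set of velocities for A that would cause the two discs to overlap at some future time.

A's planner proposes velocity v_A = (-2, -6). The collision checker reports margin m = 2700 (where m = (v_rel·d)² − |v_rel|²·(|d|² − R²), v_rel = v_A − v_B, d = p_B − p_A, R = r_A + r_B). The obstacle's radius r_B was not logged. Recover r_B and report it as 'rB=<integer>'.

m = 2700
d = (-5, 13);  v_rel = (-9, -10),  |v_rel|² = 181
v_rel×d = (-9)·(13) − (-10)·(-5) = -167
since m = R²·181 − (-167)²:  R² = (27889 + 2700) / 181 = 169
R = √169 = 13  ⇒  r_B = 13 − 5 = 8

rB=8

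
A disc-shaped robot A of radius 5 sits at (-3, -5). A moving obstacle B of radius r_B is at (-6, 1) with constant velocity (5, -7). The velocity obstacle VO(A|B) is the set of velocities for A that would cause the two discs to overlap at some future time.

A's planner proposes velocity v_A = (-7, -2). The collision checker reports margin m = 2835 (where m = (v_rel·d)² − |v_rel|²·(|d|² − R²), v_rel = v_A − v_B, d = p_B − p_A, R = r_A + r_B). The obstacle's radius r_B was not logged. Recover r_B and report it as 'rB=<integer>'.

m = 2835
d = (-3, 6);  v_rel = (-12, 5),  |v_rel|² = 169
v_rel×d = (-12)·(6) − (5)·(-3) = -57
since m = R²·169 − (-57)²:  R² = (3249 + 2835) / 169 = 36
R = √36 = 6  ⇒  r_B = 6 − 5 = 1

rB=1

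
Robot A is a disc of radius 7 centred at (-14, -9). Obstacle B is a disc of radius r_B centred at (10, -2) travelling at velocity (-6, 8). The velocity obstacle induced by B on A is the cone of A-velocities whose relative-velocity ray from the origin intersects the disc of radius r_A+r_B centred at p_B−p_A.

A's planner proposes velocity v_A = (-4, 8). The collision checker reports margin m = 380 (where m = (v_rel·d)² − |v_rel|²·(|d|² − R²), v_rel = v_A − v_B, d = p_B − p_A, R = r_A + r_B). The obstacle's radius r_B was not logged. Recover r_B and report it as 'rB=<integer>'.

m = 380
d = (24, 7);  v_rel = (2, 0),  |v_rel|² = 4
v_rel×d = (2)·(7) − (0)·(24) = 14
since m = R²·4 − 14²:  R² = (196 + 380) / 4 = 144
R = √144 = 12  ⇒  r_B = 12 − 7 = 5

rB=5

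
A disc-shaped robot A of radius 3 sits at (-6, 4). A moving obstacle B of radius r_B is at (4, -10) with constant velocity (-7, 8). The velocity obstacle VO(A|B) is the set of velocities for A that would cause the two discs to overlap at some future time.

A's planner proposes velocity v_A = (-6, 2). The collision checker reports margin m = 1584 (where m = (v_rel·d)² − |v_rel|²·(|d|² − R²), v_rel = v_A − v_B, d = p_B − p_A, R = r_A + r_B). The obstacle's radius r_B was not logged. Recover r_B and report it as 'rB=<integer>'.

m = 1584
d = (10, -14);  v_rel = (1, -6),  |v_rel|² = 37
v_rel×d = (1)·(-14) − (-6)·(10) = 46
since m = R²·37 − 46²:  R² = (2116 + 1584) / 37 = 100
R = √100 = 10  ⇒  r_B = 10 − 3 = 7

rB=7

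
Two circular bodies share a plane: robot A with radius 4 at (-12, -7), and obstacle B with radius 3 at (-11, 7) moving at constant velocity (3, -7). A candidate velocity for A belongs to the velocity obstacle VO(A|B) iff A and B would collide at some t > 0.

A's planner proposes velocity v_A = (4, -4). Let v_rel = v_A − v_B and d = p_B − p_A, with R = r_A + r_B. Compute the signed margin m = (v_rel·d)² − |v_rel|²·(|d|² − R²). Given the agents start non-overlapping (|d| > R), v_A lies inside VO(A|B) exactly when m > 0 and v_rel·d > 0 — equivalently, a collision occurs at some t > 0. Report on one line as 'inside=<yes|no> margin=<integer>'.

d = (1, 14),  |d|² = 197;  R = 4+3 = 7,  c = 197−7² = 148
v_rel = (1, 3),  |v_rel|² = 10;  v_rel·d = (1)·(1) + (3)·(14) = 43
10·t² − 86·t + 148 = 0  ⇒  m = 43² − 10·148 = 369
m = 369 > 0,  v_rel·d = 43 > 0  ⇒  inside

inside=yes margin=369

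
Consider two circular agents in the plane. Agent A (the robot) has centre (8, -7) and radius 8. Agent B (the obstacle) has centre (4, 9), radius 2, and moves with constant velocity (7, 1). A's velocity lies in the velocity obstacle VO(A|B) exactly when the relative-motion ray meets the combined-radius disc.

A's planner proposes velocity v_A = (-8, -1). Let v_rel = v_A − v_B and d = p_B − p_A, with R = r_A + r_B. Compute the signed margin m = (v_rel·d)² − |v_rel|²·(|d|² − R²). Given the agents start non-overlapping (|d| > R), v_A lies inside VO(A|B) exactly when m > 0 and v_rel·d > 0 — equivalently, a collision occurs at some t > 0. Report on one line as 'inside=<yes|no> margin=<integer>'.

d = (-4, 16),  |d|² = 272;  R = 8+2 = 10,  c = 272−10² = 172
v_rel = (-15, -2),  |v_rel|² = 229;  v_rel·d = (-15)·(-4) + (-2)·(16) = 28
229·t² − 56·t + 172 = 0  ⇒  m = 28² − 229·172 = -38604
m = -38604 < 0,  v_rel·d = 28 > 0  ⇒  outside

inside=no margin=-38604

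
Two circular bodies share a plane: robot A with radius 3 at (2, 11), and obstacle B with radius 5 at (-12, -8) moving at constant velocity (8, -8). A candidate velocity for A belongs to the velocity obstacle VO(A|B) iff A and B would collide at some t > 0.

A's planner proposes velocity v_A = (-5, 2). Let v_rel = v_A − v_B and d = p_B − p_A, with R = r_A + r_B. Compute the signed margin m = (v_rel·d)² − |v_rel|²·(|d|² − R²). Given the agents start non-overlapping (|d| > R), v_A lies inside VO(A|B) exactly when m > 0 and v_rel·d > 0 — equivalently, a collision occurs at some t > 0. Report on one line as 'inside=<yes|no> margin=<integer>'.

d = (-14, -19),  |d|² = 557;  R = 3+5 = 8,  c = 557−8² = 493
v_rel = (-13, 10),  |v_rel|² = 269;  v_rel·d = (-13)·(-14) + (10)·(-19) = -8
269·t² + 16·t + 493 = 0  ⇒  m = (-8)² − 269·493 = -132553
m = -132553 < 0,  v_rel·d = -8 < 0  ⇒  outside

inside=no margin=-132553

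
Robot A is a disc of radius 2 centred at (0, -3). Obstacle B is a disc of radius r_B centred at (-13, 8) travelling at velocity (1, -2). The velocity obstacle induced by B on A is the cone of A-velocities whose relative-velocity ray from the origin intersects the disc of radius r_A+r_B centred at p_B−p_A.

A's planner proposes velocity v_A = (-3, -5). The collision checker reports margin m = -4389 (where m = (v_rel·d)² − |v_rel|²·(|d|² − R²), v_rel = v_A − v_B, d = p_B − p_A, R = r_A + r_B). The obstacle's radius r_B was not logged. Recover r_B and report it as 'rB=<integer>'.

m = -4389
d = (-13, 11);  v_rel = (-4, -3),  |v_rel|² = 25
v_rel×d = (-4)·(11) − (-3)·(-13) = -83
since m = R²·25 − (-83)²:  R² = (6889 + -4389) / 25 = 100
R = √100 = 10  ⇒  r_B = 10 − 2 = 8

rB=8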